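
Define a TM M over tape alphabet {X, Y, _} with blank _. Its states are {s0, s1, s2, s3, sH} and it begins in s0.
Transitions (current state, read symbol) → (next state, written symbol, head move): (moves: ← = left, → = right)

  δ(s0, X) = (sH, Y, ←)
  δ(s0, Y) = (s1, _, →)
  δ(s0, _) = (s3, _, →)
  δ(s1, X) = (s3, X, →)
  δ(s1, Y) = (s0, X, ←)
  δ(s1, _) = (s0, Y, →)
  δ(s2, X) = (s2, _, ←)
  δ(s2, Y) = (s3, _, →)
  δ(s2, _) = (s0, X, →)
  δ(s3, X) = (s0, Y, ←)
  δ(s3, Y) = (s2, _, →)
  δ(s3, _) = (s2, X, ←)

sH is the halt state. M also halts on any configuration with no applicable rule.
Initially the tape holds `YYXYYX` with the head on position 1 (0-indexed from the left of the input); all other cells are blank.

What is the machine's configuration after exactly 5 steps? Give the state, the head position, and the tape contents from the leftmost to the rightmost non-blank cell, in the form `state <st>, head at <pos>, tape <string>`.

s0 | Y[Y]XYYX   read Y → write _, move →, go to s1
s1 | Y_[X]YYX   read X → write X, move →, go to s3
s3 | Y_X[Y]YX   read Y → write _, move →, go to s2
s2 | Y_X_[Y]X   read Y → write _, move →, go to s3
s3 | Y_X__[X]   read X → write Y, move ←, go to s0
s0 | Y_X_[_]Y
After 5 steps: state s0, head at 4, tape Y_X__Y.

state s0, head at 4, tape Y_X__Y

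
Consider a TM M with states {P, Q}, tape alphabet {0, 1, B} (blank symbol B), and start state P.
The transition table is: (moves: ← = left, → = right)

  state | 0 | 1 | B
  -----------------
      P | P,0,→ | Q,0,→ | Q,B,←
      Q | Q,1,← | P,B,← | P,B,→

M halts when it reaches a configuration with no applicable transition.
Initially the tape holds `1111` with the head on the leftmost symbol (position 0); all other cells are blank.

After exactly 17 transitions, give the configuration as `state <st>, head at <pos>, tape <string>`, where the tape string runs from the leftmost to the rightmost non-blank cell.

P | B[1]111B   read 1 → write 0, move →, go to Q
Q | B0[1]11B   read 1 → write B, move ←, go to P
P | B[0]B11B   read 0 → write 0, move →, go to P
P | B0[B]11B   read B → write B, move ←, go to Q
Q | B[0]B11B   read 0 → write 1, move ←, go to Q
Q | [B]1B11B   read B → write B, move →, go to P
P | B[1]B11B   read 1 → write 0, move →, go to Q
Q | B0[B]11B   read B → write B, move →, go to P
P | B0B[1]1B   read 1 → write 0, move →, go to Q
Q | B0B0[1]B   read 1 → write B, move ←, go to P
P | B0B[0]BB   read 0 → write 0, move →, go to P
P | B0B0[B]B   read B → write B, move ←, go to Q
Q | B0B[0]BB   read 0 → write 1, move ←, go to Q
Q | B0[B]1BB   read B → write B, move →, go to P
P | B0B[1]BB   read 1 → write 0, move →, go to Q
Q | B0B0[B]B   read B → write B, move →, go to P
P | B0B0B[B]   read B → write B, move ←, go to Q
Q | B0B0[B]B
After 17 steps: state Q, head at 3, tape 0B0.

state Q, head at 3, tape 0B0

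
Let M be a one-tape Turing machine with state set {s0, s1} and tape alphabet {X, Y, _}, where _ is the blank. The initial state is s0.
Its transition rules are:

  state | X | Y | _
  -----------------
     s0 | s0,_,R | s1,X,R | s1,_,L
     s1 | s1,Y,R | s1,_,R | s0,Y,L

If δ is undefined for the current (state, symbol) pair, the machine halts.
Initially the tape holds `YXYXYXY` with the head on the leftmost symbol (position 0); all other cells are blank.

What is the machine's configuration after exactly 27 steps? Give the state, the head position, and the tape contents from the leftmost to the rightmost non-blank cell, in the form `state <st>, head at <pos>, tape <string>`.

s0 | [Y]XYXYXY__   read Y → write X, move R, go to s1
s1 | X[X]YXYXY__   read X → write Y, move R, go to s1
s1 | XY[Y]XYXY__   read Y → write _, move R, go to s1
s1 | XY_[X]YXY__   read X → write Y, move R, go to s1
s1 | XY_Y[Y]XY__   read Y → write _, move R, go to s1
s1 | XY_Y_[X]Y__   read X → write Y, move R, go to s1
s1 | XY_Y_Y[Y]__   read Y → write _, move R, go to s1
s1 | XY_Y_Y_[_]_   read _ → write Y, move L, go to s0
s0 | XY_Y_Y[_]Y_   read _ → write _, move L, go to s1
s1 | XY_Y_[Y]_Y_   read Y → write _, move R, go to s1
s1 | XY_Y__[_]Y_   read _ → write Y, move L, go to s0
s0 | XY_Y_[_]YY_   read _ → write _, move L, go to s1
s1 | XY_Y[_]_YY_   read _ → write Y, move L, go to s0
s0 | XY_[Y]Y_YY_   read Y → write X, move R, go to s1
s1 | XY_X[Y]_YY_   read Y → write _, move R, go to s1
s1 | XY_X_[_]YY_   read _ → write Y, move L, go to s0
s0 | XY_X[_]YYY_   read _ → write _, move L, go to s1
s1 | XY_[X]_YYY_   read X → write Y, move R, go to s1
s1 | XY_Y[_]YYY_   read _ → write Y, move L, go to s0
s0 | XY_[Y]YYYY_   read Y → write X, move R, go to s1
s1 | XY_X[Y]YYY_   read Y → write _, move R, go to s1
s1 | XY_X_[Y]YY_   read Y → write _, move R, go to s1
s1 | XY_X__[Y]Y_   read Y → write _, move R, go to s1
s1 | XY_X___[Y]_   read Y → write _, move R, go to s1
s1 | XY_X____[_]   read _ → write Y, move L, go to s0
s0 | XY_X___[_]Y   read _ → write _, move L, go to s1
s1 | XY_X__[_]_Y   read _ → write Y, move L, go to s0
s0 | XY_X_[_]Y_Y
After 27 steps: state s0, head at 5, tape XY_X__Y_Y.

state s0, head at 5, tape XY_X__Y_Y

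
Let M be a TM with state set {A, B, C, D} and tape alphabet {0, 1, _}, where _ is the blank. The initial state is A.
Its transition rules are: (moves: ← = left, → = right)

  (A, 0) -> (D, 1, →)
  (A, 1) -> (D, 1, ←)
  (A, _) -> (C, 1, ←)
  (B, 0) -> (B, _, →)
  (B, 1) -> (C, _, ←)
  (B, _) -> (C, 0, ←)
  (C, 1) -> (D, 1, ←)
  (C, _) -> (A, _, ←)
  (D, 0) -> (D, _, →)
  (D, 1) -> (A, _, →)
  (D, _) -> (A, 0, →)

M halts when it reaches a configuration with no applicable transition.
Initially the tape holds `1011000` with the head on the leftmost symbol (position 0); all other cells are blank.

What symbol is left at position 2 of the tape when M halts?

_

state=A head=0 tape=_[1]011000__   (A,1)→(D,1,←)
state=D head=-1 tape=[_]1011000__   (D,_)→(A,0,→)
state=A head=0 tape=0[1]011000__   (A,1)→(D,1,←)
state=D head=-1 tape=[0]1011000__   (D,0)→(D,_,→)
state=D head=0 tape=_[1]011000__   (D,1)→(A,_,→)
state=A head=1 tape=__[0]11000__   (A,0)→(D,1,→)
state=D head=2 tape=__1[1]1000__   (D,1)→(A,_,→)
state=A head=3 tape=__1_[1]000__   (A,1)→(D,1,←)
state=D head=2 tape=__1[_]1000__   (D,_)→(A,0,→)
state=A head=3 tape=__10[1]000__   (A,1)→(D,1,←)
state=D head=2 tape=__1[0]1000__   (D,0)→(D,_,→)
state=D head=3 tape=__1_[1]000__   (D,1)→(A,_,→)
state=A head=4 tape=__1__[0]00__   (A,0)→(D,1,→)
state=D head=5 tape=__1__1[0]0__   (D,0)→(D,_,→)
state=D head=6 tape=__1__1_[0]__   (D,0)→(D,_,→)
state=D head=7 tape=__1__1__[_]_   (D,_)→(A,0,→)
state=A head=8 tape=__1__1__0[_]   (A,_)→(C,1,←)
state=C head=7 tape=__1__1__[0]1
Cell 2 holds _ when M halts.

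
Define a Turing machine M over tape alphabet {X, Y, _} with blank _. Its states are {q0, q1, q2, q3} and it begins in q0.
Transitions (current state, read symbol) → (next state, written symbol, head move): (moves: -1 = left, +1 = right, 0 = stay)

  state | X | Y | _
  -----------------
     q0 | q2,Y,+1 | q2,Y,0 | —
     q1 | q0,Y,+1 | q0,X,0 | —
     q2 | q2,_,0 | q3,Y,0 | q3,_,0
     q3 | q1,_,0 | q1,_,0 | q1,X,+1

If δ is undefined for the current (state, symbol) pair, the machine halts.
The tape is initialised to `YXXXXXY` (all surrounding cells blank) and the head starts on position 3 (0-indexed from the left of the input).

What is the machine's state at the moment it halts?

q0 | YXX[X]XXY   read X → write Y, move +1, go to q2
q2 | YXXY[X]XY   read X → write _, move 0, go to q2
q2 | YXXY[_]XY   read _ → write _, move 0, go to q3
q3 | YXXY[_]XY   read _ → write X, move +1, go to q1
q1 | YXXYX[X]Y   read X → write Y, move +1, go to q0
q0 | YXXYXY[Y]   read Y → write Y, move 0, go to q2
q2 | YXXYXY[Y]   read Y → write Y, move 0, go to q3
q3 | YXXYXY[Y]   read Y → write _, move 0, go to q1
q1 | YXXYXY[_]
No transition is defined for (q1, _); M halts in state q1.

q1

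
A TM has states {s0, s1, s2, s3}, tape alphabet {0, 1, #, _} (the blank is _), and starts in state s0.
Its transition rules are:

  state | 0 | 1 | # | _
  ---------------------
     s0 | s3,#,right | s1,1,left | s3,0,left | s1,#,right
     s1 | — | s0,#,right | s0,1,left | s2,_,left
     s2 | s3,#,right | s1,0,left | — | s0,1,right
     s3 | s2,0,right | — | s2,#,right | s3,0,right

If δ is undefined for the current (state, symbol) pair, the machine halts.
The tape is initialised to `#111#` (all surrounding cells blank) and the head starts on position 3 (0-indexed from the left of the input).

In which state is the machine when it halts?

s0 | __#11[1]#   read 1 → write 1, move left, go to s1
s1 | __#1[1]1#   read 1 → write #, move right, go to s0
s0 | __#1#[1]#   read 1 → write 1, move left, go to s1
s1 | __#1[#]1#   read # → write 1, move left, go to s0
s0 | __#[1]11#   read 1 → write 1, move left, go to s1
s1 | __[#]111#   read # → write 1, move left, go to s0
s0 | _[_]1111#   read _ → write #, move right, go to s1
s1 | _#[1]111#   read 1 → write #, move right, go to s0
s0 | _##[1]11#   read 1 → write 1, move left, go to s1
s1 | _#[#]111#   read # → write 1, move left, go to s0
s0 | _[#]1111#   read # → write 0, move left, go to s3
s3 | [_]01111#   read _ → write 0, move right, go to s3
s3 | 0[0]1111#   read 0 → write 0, move right, go to s2
s2 | 00[1]111#   read 1 → write 0, move left, go to s1
s1 | 0[0]0111#
No transition is defined for (s1, 0); M halts in state s1.

s1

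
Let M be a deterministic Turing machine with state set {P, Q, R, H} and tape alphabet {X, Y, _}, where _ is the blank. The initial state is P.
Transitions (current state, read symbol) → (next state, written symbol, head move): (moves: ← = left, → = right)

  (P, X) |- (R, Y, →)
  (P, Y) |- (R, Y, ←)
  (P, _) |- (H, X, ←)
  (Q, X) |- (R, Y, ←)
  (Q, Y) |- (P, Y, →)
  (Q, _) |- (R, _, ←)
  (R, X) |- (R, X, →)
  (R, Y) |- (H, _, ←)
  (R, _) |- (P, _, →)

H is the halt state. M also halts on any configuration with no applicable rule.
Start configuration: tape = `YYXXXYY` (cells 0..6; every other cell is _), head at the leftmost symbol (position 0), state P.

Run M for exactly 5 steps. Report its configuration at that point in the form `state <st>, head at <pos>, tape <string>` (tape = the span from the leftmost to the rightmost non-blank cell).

P | _[Y]YXXXYY   read Y → write Y, move ←, go to R
R | [_]YYXXXYY   read _ → write _, move →, go to P
P | _[Y]YXXXYY   read Y → write Y, move ←, go to R
R | [_]YYXXXYY   read _ → write _, move →, go to P
P | _[Y]YXXXYY   read Y → write Y, move ←, go to R
R | [_]YYXXXYY
After 5 steps: state R, head at -1, tape YYXXXYY.

state R, head at -1, tape YYXXXYY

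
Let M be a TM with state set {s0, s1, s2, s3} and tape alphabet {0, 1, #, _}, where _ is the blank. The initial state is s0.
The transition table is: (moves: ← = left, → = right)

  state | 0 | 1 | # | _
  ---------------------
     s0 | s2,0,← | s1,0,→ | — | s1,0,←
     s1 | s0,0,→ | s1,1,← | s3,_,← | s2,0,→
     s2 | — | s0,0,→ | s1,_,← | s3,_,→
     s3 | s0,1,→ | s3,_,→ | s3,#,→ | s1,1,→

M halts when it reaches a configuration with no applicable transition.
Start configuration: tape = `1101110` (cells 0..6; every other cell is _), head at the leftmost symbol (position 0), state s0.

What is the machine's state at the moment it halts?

s0 | [1]101110_   read 1 → write 0, move →, go to s1
s1 | 0[1]01110_   read 1 → write 1, move ←, go to s1
s1 | [0]101110_   read 0 → write 0, move →, go to s0
s0 | 0[1]01110_   read 1 → write 0, move →, go to s1
s1 | 00[0]1110_   read 0 → write 0, move →, go to s0
s0 | 000[1]110_   read 1 → write 0, move →, go to s1
s1 | 0000[1]10_   read 1 → write 1, move ←, go to s1
s1 | 000[0]110_   read 0 → write 0, move →, go to s0
s0 | 0000[1]10_   read 1 → write 0, move →, go to s1
s1 | 00000[1]0_   read 1 → write 1, move ←, go to s1
s1 | 0000[0]10_   read 0 → write 0, move →, go to s0
s0 | 00000[1]0_   read 1 → write 0, move →, go to s1
s1 | 000000[0]_   read 0 → write 0, move →, go to s0
s0 | 0000000[_]   read _ → write 0, move ←, go to s1
s1 | 000000[0]0   read 0 → write 0, move →, go to s0
s0 | 0000000[0]   read 0 → write 0, move ←, go to s2
s2 | 000000[0]0
No transition is defined for (s2, 0); M halts in state s2.

s2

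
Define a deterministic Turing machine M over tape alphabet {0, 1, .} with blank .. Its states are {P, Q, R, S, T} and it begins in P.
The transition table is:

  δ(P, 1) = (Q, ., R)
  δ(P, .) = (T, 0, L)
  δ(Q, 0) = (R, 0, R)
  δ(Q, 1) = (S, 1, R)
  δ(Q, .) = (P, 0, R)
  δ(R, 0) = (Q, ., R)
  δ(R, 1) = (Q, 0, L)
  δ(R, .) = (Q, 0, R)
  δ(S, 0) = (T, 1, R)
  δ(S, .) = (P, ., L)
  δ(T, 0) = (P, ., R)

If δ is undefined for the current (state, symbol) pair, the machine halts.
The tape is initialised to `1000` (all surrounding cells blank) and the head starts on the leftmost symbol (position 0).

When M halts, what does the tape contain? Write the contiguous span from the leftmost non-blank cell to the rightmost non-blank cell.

0.00.0

P | [1]000...   read 1 → write ., move R, go to Q
Q | .[0]00...   read 0 → write 0, move R, go to R
R | .0[0]0...   read 0 → write ., move R, go to Q
Q | .0.[0]...   read 0 → write 0, move R, go to R
R | .0.0[.]..   read . → write 0, move R, go to Q
Q | .0.00[.].   read . → write 0, move R, go to P
P | .0.000[.]   read . → write 0, move L, go to T
T | .0.00[0]0   read 0 → write ., move R, go to P
P | .0.00.[0]
The non-blank tape span at halt is 0.00.0.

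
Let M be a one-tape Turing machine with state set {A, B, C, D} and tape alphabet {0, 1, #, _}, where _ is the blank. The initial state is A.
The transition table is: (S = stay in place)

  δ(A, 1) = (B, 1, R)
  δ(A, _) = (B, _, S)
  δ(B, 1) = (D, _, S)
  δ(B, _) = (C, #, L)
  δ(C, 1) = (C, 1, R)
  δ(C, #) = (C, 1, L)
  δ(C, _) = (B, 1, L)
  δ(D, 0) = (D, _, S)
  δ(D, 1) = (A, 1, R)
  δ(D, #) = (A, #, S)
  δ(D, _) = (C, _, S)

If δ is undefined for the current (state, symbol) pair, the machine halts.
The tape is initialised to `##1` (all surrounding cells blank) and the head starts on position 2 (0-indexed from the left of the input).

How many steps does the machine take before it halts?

13

A | ##[1]__   read 1 → write 1, move R, go to B
B | ##1[_]_   read _ → write #, move L, go to C
C | ##[1]#_   read 1 → write 1, move R, go to C
C | ##1[#]_   read # → write 1, move L, go to C
C | ##[1]1_   read 1 → write 1, move R, go to C
C | ##1[1]_   read 1 → write 1, move R, go to C
C | ##11[_]   read _ → write 1, move L, go to B
B | ##1[1]1   read 1 → write _, move S, go to D
D | ##1[_]1   read _ → write _, move S, go to C
C | ##1[_]1   read _ → write 1, move L, go to B
B | ##[1]11   read 1 → write _, move S, go to D
D | ##[_]11   read _ → write _, move S, go to C
C | ##[_]11   read _ → write 1, move L, go to B
B | #[#]111
M halts after 13 transitions.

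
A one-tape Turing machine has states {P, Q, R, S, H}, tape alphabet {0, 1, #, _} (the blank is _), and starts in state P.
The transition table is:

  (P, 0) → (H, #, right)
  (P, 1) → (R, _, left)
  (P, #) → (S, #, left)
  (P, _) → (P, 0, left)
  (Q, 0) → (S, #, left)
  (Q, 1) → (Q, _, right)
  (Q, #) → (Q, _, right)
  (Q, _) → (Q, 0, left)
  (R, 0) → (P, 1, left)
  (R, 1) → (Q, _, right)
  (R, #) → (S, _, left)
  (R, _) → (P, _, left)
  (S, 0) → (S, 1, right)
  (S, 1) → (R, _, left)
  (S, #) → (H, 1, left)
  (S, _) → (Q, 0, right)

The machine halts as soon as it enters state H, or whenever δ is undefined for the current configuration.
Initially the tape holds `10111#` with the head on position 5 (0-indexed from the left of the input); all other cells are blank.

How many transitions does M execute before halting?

19

P | 10111[#]_   read # → write #, move left, go to S
S | 1011[1]#_   read 1 → write _, move left, go to R
R | 101[1]_#_   read 1 → write _, move right, go to Q
Q | 101_[_]#_   read _ → write 0, move left, go to Q
Q | 101[_]0#_   read _ → write 0, move left, go to Q
Q | 10[1]00#_   read 1 → write _, move right, go to Q
Q | 10_[0]0#_   read 0 → write #, move left, go to S
S | 10[_]#0#_   read _ → write 0, move right, go to Q
Q | 100[#]0#_   read # → write _, move right, go to Q
Q | 100_[0]#_   read 0 → write #, move left, go to S
S | 100[_]##_   read _ → write 0, move right, go to Q
Q | 1000[#]#_   read # → write _, move right, go to Q
Q | 1000_[#]_   read # → write _, move right, go to Q
Q | 1000__[_]   read _ → write 0, move left, go to Q
Q | 1000_[_]0   read _ → write 0, move left, go to Q
Q | 1000[_]00   read _ → write 0, move left, go to Q
Q | 100[0]000   read 0 → write #, move left, go to S
S | 10[0]#000   read 0 → write 1, move right, go to S
S | 101[#]000   read # → write 1, move left, go to H
H | 10[1]1000
M halts after 19 transitions.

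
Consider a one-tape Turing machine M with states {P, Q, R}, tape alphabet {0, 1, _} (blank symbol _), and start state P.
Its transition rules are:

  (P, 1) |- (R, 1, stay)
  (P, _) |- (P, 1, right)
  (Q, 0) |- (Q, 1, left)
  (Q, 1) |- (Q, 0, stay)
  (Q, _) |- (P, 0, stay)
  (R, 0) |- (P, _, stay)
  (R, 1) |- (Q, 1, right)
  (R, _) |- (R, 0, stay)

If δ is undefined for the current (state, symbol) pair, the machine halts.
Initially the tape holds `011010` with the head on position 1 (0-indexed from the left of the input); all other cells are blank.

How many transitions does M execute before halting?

state=P head=1 tape=_0[1]1010   (P,1)→(R,1,stay)
state=R head=1 tape=_0[1]1010   (R,1)→(Q,1,right)
state=Q head=2 tape=_01[1]010   (Q,1)→(Q,0,stay)
state=Q head=2 tape=_01[0]010   (Q,0)→(Q,1,left)
state=Q head=1 tape=_0[1]1010   (Q,1)→(Q,0,stay)
state=Q head=1 tape=_0[0]1010   (Q,0)→(Q,1,left)
state=Q head=0 tape=_[0]11010   (Q,0)→(Q,1,left)
state=Q head=-1 tape=[_]111010   (Q,_)→(P,0,stay)
state=P head=-1 tape=[0]111010
M halts after 8 transitions.

8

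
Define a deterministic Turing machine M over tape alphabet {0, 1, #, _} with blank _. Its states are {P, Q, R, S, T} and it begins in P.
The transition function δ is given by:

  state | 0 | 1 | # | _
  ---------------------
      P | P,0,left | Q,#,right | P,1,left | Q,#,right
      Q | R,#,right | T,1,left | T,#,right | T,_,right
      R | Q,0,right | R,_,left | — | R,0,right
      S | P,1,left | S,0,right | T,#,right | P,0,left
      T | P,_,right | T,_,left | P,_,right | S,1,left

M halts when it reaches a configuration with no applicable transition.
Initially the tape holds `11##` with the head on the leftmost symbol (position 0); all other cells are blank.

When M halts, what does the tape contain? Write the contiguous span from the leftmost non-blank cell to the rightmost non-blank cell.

P | [1]1##___   read 1 → write #, move right, go to Q
Q | #[1]##___   read 1 → write 1, move left, go to T
T | [#]1##___   read # → write _, move right, go to P
P | _[1]##___   read 1 → write #, move right, go to Q
Q | _#[#]#___   read # → write #, move right, go to T
T | _##[#]___   read # → write _, move right, go to P
P | _##_[_]__   read _ → write #, move right, go to Q
Q | _##_#[_]_   read _ → write _, move right, go to T
T | _##_#_[_]   read _ → write 1, move left, go to S
S | _##_#[_]1   read _ → write 0, move left, go to P
P | _##_[#]01   read # → write 1, move left, go to P
P | _##[_]101   read _ → write #, move right, go to Q
Q | _###[1]01   read 1 → write 1, move left, go to T
T | _##[#]101   read # → write _, move right, go to P
P | _##_[1]01   read 1 → write #, move right, go to Q
Q | _##_#[0]1   read 0 → write #, move right, go to R
R | _##_##[1]   read 1 → write _, move left, go to R
R | _##_#[#]_
The non-blank tape span at halt is ##_##.

##_##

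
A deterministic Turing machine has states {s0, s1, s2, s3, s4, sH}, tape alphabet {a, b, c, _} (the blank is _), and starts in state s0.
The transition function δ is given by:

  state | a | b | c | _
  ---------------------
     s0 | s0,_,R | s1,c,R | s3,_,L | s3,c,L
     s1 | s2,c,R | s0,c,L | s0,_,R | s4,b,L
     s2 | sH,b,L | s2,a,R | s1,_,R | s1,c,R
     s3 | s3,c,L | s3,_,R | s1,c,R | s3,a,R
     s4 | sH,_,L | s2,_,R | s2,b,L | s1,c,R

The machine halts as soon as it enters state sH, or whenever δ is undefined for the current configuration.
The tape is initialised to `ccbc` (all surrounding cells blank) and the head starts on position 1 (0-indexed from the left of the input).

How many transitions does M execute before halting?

29

s0 | ___c[c]bc__   read c → write _, move L, go to s3
s3 | ___[c]_bc__   read c → write c, move R, go to s1
s1 | ___c[_]bc__   read _ → write b, move L, go to s4
s4 | ___[c]bbc__   read c → write b, move L, go to s2
s2 | __[_]bbbc__   read _ → write c, move R, go to s1
s1 | __c[b]bbc__   read b → write c, move L, go to s0
s0 | __[c]cbbc__   read c → write _, move L, go to s3
s3 | _[_]_cbbc__   read _ → write a, move R, go to s3
s3 | _a[_]cbbc__   read _ → write a, move R, go to s3
s3 | _aa[c]bbc__   read c → write c, move R, go to s1
s1 | _aac[b]bc__   read b → write c, move L, go to s0
s0 | _aa[c]cbc__   read c → write _, move L, go to s3
s3 | _a[a]_cbc__   read a → write c, move L, go to s3
s3 | _[a]c_cbc__   read a → write c, move L, go to s3
s3 | [_]cc_cbc__   read _ → write a, move R, go to s3
s3 | a[c]c_cbc__   read c → write c, move R, go to s1
s1 | ac[c]_cbc__   read c → write _, move R, go to s0
s0 | ac_[_]cbc__   read _ → write c, move L, go to s3
s3 | ac[_]ccbc__   read _ → write a, move R, go to s3
s3 | aca[c]cbc__   read c → write c, move R, go to s1
s1 | acac[c]bc__   read c → write _, move R, go to s0
s0 | acac_[b]c__   read b → write c, move R, go to s1
s1 | acac_c[c]__   read c → write _, move R, go to s0
s0 | acac_c_[_]_   read _ → write c, move L, go to s3
s3 | acac_c[_]c_   read _ → write a, move R, go to s3
s3 | acac_ca[c]_   read c → write c, move R, go to s1
s1 | acac_cac[_]   read _ → write b, move L, go to s4
s4 | acac_ca[c]b   read c → write b, move L, go to s2
s2 | acac_c[a]bb   read a → write b, move L, go to sH
sH | acac_[c]bbb
M halts after 29 transitions.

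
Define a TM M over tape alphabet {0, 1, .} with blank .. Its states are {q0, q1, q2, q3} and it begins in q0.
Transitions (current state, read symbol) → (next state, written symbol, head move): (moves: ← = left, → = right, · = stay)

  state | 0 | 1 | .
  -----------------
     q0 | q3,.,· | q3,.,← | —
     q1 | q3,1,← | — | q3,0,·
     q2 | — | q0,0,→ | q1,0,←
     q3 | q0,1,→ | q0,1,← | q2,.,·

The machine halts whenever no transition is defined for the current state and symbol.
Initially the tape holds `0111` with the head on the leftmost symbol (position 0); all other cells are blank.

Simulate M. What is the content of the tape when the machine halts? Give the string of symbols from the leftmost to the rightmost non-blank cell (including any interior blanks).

q0 | .[0]111   read 0 → write ., move ·, go to q3
q3 | .[.]111   read . → write ., move ·, go to q2
q2 | .[.]111   read . → write 0, move ←, go to q1
q1 | [.]0111   read . → write 0, move ·, go to q3
q3 | [0]0111   read 0 → write 1, move →, go to q0
q0 | 1[0]111   read 0 → write ., move ·, go to q3
q3 | 1[.]111   read . → write ., move ·, go to q2
q2 | 1[.]111   read . → write 0, move ←, go to q1
q1 | [1]0111
The non-blank tape span at halt is 10111.

10111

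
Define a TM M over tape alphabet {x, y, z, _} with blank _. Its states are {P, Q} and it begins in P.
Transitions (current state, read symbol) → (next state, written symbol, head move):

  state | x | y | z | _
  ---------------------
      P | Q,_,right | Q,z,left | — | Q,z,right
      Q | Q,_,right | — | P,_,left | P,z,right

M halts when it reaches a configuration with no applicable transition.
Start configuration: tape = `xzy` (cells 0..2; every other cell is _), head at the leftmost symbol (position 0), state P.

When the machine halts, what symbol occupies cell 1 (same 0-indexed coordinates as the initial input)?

_

P | [x]zy   read x → write _, move right, go to Q
Q | _[z]y   read z → write _, move left, go to P
P | [_]_y   read _ → write z, move right, go to Q
Q | z[_]y   read _ → write z, move right, go to P
P | zz[y]   read y → write z, move left, go to Q
Q | z[z]z   read z → write _, move left, go to P
P | [z]_z
Cell 1 holds _ when M halts.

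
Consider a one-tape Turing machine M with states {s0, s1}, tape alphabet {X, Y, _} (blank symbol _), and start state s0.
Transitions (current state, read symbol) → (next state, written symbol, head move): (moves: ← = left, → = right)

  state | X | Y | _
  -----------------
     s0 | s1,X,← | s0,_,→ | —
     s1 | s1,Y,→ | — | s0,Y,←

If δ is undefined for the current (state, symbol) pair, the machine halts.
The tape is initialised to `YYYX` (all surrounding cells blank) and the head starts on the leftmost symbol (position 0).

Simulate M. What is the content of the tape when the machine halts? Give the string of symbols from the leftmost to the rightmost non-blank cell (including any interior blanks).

YX

state=s0 head=0 tape=[Y]YYX   (s0,Y)→(s0,_,→)
state=s0 head=1 tape=_[Y]YX   (s0,Y)→(s0,_,→)
state=s0 head=2 tape=__[Y]X   (s0,Y)→(s0,_,→)
state=s0 head=3 tape=___[X]   (s0,X)→(s1,X,←)
state=s1 head=2 tape=__[_]X   (s1,_)→(s0,Y,←)
state=s0 head=1 tape=_[_]YX
The non-blank tape span at halt is YX.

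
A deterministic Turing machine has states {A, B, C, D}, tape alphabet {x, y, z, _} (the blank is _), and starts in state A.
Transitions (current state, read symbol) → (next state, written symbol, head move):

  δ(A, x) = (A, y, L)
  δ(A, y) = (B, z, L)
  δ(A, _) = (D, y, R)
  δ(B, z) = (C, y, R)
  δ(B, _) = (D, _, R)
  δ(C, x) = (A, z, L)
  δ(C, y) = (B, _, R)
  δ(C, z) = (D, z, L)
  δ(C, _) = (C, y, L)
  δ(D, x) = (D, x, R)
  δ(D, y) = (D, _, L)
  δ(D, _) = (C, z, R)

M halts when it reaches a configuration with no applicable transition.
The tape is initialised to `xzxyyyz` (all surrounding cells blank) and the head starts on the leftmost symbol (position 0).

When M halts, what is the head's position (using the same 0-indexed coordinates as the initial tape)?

-3

A | ___[x]zxyyyz   read x → write y, move L, go to A
A | __[_]yzxyyyz   read _ → write y, move R, go to D
D | __y[y]zxyyyz   read y → write _, move L, go to D
D | __[y]_zxyyyz   read y → write _, move L, go to D
D | _[_]__zxyyyz   read _ → write z, move R, go to C
C | _z[_]_zxyyyz   read _ → write y, move L, go to C
C | _[z]y_zxyyyz   read z → write z, move L, go to D
D | [_]zy_zxyyyz   read _ → write z, move R, go to C
C | z[z]y_zxyyyz   read z → write z, move L, go to D
D | [z]zy_zxyyyz
At halt the head is at cell -3.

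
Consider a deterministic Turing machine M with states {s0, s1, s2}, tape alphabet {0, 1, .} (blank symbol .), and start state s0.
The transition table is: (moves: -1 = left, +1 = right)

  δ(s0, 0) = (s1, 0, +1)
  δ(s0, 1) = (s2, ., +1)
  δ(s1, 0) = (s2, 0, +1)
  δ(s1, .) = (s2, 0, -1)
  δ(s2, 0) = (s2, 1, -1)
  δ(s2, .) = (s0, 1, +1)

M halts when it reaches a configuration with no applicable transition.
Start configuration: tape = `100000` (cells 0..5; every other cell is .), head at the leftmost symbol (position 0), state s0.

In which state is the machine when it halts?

s0

s0 | [1]00000..   read 1 → write ., move +1, go to s2
s2 | .[0]0000..   read 0 → write 1, move -1, go to s2
s2 | [.]10000..   read . → write 1, move +1, go to s0
s0 | 1[1]0000..   read 1 → write ., move +1, go to s2
s2 | 1.[0]000..   read 0 → write 1, move -1, go to s2
s2 | 1[.]1000..   read . → write 1, move +1, go to s0
s0 | 11[1]000..   read 1 → write ., move +1, go to s2
s2 | 11.[0]00..   read 0 → write 1, move -1, go to s2
s2 | 11[.]100..   read . → write 1, move +1, go to s0
s0 | 111[1]00..   read 1 → write ., move +1, go to s2
s2 | 111.[0]0..   read 0 → write 1, move -1, go to s2
s2 | 111[.]10..   read . → write 1, move +1, go to s0
s0 | 1111[1]0..   read 1 → write ., move +1, go to s2
s2 | 1111.[0]..   read 0 → write 1, move -1, go to s2
s2 | 1111[.]1..   read . → write 1, move +1, go to s0
s0 | 11111[1]..   read 1 → write ., move +1, go to s2
s2 | 11111.[.].   read . → write 1, move +1, go to s0
s0 | 11111.1[.]
No transition is defined for (s0, .); M halts in state s0.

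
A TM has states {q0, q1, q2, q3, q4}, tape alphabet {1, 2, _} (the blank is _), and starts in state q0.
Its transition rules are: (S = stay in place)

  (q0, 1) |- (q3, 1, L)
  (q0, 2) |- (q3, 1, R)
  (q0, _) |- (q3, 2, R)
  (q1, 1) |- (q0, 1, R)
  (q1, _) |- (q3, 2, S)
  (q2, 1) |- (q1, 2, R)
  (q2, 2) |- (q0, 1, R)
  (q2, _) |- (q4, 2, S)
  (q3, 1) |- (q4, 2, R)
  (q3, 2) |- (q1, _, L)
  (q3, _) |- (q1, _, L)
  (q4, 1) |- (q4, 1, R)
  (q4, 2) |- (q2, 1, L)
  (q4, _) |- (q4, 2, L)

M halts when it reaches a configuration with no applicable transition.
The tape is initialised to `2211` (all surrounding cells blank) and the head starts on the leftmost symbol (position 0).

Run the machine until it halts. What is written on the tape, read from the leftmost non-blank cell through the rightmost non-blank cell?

122212

q0 | [2]211___   read 2 → write 1, move R, go to q3
q3 | 1[2]11___   read 2 → write _, move L, go to q1
q1 | [1]_11___   read 1 → write 1, move R, go to q0
q0 | 1[_]11___   read _ → write 2, move R, go to q3
q3 | 12[1]1___   read 1 → write 2, move R, go to q4
q4 | 122[1]___   read 1 → write 1, move R, go to q4
q4 | 1221[_]__   read _ → write 2, move L, go to q4
q4 | 122[1]2__   read 1 → write 1, move R, go to q4
q4 | 1221[2]__   read 2 → write 1, move L, go to q2
q2 | 122[1]1__   read 1 → write 2, move R, go to q1
q1 | 1222[1]__   read 1 → write 1, move R, go to q0
q0 | 12221[_]_   read _ → write 2, move R, go to q3
q3 | 122212[_]   read _ → write _, move L, go to q1
q1 | 12221[2]_
The non-blank tape span at halt is 122212.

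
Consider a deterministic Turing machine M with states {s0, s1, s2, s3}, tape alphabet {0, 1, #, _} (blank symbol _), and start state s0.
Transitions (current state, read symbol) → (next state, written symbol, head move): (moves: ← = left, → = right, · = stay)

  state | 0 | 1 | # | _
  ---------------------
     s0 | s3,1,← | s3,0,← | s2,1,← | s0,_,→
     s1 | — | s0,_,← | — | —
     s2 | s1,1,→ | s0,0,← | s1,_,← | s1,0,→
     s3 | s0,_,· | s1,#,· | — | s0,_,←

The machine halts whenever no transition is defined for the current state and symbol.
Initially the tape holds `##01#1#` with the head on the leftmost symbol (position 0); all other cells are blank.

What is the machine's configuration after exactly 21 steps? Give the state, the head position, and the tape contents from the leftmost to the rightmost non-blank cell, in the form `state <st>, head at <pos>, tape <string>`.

s0 | ___[#]#01#1#   read # → write 1, move ←, go to s2
s2 | __[_]1#01#1#   read _ → write 0, move →, go to s1
s1 | __0[1]#01#1#   read 1 → write _, move ←, go to s0
s0 | __[0]_#01#1#   read 0 → write 1, move ←, go to s3
s3 | _[_]1_#01#1#   read _ → write _, move ←, go to s0
s0 | [_]_1_#01#1#   read _ → write _, move →, go to s0
s0 | _[_]1_#01#1#   read _ → write _, move →, go to s0
s0 | __[1]_#01#1#   read 1 → write 0, move ←, go to s3
s3 | _[_]0_#01#1#   read _ → write _, move ←, go to s0
s0 | [_]_0_#01#1#   read _ → write _, move →, go to s0
s0 | _[_]0_#01#1#   read _ → write _, move →, go to s0
s0 | __[0]_#01#1#   read 0 → write 1, move ←, go to s3
s3 | _[_]1_#01#1#   read _ → write _, move ←, go to s0
s0 | [_]_1_#01#1#   read _ → write _, move →, go to s0
s0 | _[_]1_#01#1#   read _ → write _, move →, go to s0
s0 | __[1]_#01#1#   read 1 → write 0, move ←, go to s3
s3 | _[_]0_#01#1#   read _ → write _, move ←, go to s0
s0 | [_]_0_#01#1#   read _ → write _, move →, go to s0
s0 | _[_]0_#01#1#   read _ → write _, move →, go to s0
s0 | __[0]_#01#1#   read 0 → write 1, move ←, go to s3
s3 | _[_]1_#01#1#   read _ → write _, move ←, go to s0
s0 | [_]_1_#01#1#
After 21 steps: state s0, head at -3, tape 1_#01#1#.

state s0, head at -3, tape 1_#01#1#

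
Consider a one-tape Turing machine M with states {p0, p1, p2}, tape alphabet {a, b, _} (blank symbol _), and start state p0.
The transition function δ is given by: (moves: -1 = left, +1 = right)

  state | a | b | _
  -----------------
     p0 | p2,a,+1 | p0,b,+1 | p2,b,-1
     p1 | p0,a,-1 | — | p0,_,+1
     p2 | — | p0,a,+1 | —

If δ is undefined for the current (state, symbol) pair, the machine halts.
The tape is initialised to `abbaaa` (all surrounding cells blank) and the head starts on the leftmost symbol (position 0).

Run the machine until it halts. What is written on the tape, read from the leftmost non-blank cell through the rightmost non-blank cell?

state=p0 head=0 tape=[a]bbaaa   (p0,a)→(p2,a,+1)
state=p2 head=1 tape=a[b]baaa   (p2,b)→(p0,a,+1)
state=p0 head=2 tape=aa[b]aaa   (p0,b)→(p0,b,+1)
state=p0 head=3 tape=aab[a]aa   (p0,a)→(p2,a,+1)
state=p2 head=4 tape=aaba[a]a
The non-blank tape span at halt is aabaaa.

aabaaa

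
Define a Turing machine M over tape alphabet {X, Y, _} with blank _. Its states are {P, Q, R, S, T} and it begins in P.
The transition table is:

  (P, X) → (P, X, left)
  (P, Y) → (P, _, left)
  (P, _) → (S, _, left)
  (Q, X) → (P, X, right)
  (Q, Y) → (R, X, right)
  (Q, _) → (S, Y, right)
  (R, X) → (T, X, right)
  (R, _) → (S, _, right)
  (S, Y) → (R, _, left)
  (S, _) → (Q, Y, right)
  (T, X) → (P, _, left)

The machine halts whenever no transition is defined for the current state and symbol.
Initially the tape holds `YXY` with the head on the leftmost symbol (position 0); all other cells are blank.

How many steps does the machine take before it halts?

P | ____[Y]XY   read Y → write _, move left, go to P
P | ___[_]_XY   read _ → write _, move left, go to S
S | __[_]__XY   read _ → write Y, move right, go to Q
Q | __Y[_]_XY   read _ → write Y, move right, go to S
S | __YY[_]XY   read _ → write Y, move right, go to Q
Q | __YYY[X]Y   read X → write X, move right, go to P
P | __YYYX[Y]   read Y → write _, move left, go to P
P | __YYY[X]_   read X → write X, move left, go to P
P | __YY[Y]X_   read Y → write _, move left, go to P
P | __Y[Y]_X_   read Y → write _, move left, go to P
P | __[Y]__X_   read Y → write _, move left, go to P
P | _[_]___X_   read _ → write _, move left, go to S
S | [_]____X_   read _ → write Y, move right, go to Q
Q | Y[_]___X_   read _ → write Y, move right, go to S
S | YY[_]__X_   read _ → write Y, move right, go to Q
Q | YYY[_]_X_   read _ → write Y, move right, go to S
S | YYYY[_]X_   read _ → write Y, move right, go to Q
Q | YYYYY[X]_   read X → write X, move right, go to P
P | YYYYYX[_]   read _ → write _, move left, go to S
S | YYYYY[X]_
M halts after 19 transitions.

19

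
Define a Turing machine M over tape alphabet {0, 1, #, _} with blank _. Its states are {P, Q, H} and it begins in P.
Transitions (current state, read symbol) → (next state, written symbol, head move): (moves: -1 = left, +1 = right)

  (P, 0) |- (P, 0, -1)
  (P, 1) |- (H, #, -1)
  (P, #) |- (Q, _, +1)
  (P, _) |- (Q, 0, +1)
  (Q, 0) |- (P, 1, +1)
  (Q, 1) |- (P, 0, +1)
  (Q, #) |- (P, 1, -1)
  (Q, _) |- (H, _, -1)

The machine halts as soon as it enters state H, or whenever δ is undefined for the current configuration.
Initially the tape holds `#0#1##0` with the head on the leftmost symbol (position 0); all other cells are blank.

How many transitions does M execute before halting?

P | [#]0#1##0   read # → write _, move +1, go to Q
Q | _[0]#1##0   read 0 → write 1, move +1, go to P
P | _1[#]1##0   read # → write _, move +1, go to Q
Q | _1_[1]##0   read 1 → write 0, move +1, go to P
P | _1_0[#]#0   read # → write _, move +1, go to Q
Q | _1_0_[#]0   read # → write 1, move -1, go to P
P | _1_0[_]10   read _ → write 0, move +1, go to Q
Q | _1_00[1]0   read 1 → write 0, move +1, go to P
P | _1_000[0]   read 0 → write 0, move -1, go to P
P | _1_00[0]0   read 0 → write 0, move -1, go to P
P | _1_0[0]00   read 0 → write 0, move -1, go to P
P | _1_[0]000   read 0 → write 0, move -1, go to P
P | _1[_]0000   read _ → write 0, move +1, go to Q
Q | _10[0]000   read 0 → write 1, move +1, go to P
P | _101[0]00   read 0 → write 0, move -1, go to P
P | _10[1]000   read 1 → write #, move -1, go to H
H | _1[0]#000
M halts after 16 transitions.

16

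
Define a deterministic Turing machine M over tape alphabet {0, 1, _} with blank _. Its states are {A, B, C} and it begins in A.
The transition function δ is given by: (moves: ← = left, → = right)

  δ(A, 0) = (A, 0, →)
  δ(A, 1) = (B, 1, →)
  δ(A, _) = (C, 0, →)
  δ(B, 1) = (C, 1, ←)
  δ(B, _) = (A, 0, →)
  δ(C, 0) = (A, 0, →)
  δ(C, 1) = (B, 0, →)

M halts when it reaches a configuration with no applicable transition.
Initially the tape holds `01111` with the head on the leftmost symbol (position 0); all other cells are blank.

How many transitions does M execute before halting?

19

A | [0]1111___   read 0 → write 0, move →, go to A
A | 0[1]111___   read 1 → write 1, move →, go to B
B | 01[1]11___   read 1 → write 1, move ←, go to C
C | 0[1]111___   read 1 → write 0, move →, go to B
B | 00[1]11___   read 1 → write 1, move ←, go to C
C | 0[0]111___   read 0 → write 0, move →, go to A
A | 00[1]11___   read 1 → write 1, move →, go to B
B | 001[1]1___   read 1 → write 1, move ←, go to C
C | 00[1]11___   read 1 → write 0, move →, go to B
B | 000[1]1___   read 1 → write 1, move ←, go to C
C | 00[0]11___   read 0 → write 0, move →, go to A
A | 000[1]1___   read 1 → write 1, move →, go to B
B | 0001[1]___   read 1 → write 1, move ←, go to C
C | 000[1]1___   read 1 → write 0, move →, go to B
B | 0000[1]___   read 1 → write 1, move ←, go to C
C | 000[0]1___   read 0 → write 0, move →, go to A
A | 0000[1]___   read 1 → write 1, move →, go to B
B | 00001[_]__   read _ → write 0, move →, go to A
A | 000010[_]_   read _ → write 0, move →, go to C
C | 0000100[_]
M halts after 19 transitions.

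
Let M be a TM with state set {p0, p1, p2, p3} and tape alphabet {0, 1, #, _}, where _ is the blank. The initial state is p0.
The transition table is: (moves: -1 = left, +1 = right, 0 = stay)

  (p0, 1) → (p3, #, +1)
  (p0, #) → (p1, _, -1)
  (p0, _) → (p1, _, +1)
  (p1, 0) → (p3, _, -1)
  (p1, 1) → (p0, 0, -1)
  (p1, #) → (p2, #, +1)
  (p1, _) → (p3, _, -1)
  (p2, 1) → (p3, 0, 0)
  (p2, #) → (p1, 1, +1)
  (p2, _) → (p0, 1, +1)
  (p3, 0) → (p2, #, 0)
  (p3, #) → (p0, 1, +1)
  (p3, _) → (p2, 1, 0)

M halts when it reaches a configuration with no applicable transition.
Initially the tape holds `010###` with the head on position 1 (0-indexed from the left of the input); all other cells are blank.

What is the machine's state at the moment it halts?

p3

p0 | 0[1]0###___   read 1 → write #, move +1, go to p3
p3 | 0#[0]###___   read 0 → write #, move 0, go to p2
p2 | 0#[#]###___   read # → write 1, move +1, go to p1
p1 | 0#1[#]##___   read # → write #, move +1, go to p2
p2 | 0#1#[#]#___   read # → write 1, move +1, go to p1
p1 | 0#1#1[#]___   read # → write #, move +1, go to p2
p2 | 0#1#1#[_]__   read _ → write 1, move +1, go to p0
p0 | 0#1#1#1[_]_   read _ → write _, move +1, go to p1
p1 | 0#1#1#1_[_]   read _ → write _, move -1, go to p3
p3 | 0#1#1#1[_]_   read _ → write 1, move 0, go to p2
p2 | 0#1#1#1[1]_   read 1 → write 0, move 0, go to p3
p3 | 0#1#1#1[0]_   read 0 → write #, move 0, go to p2
p2 | 0#1#1#1[#]_   read # → write 1, move +1, go to p1
p1 | 0#1#1#11[_]   read _ → write _, move -1, go to p3
p3 | 0#1#1#1[1]_
No transition is defined for (p3, 1); M halts in state p3.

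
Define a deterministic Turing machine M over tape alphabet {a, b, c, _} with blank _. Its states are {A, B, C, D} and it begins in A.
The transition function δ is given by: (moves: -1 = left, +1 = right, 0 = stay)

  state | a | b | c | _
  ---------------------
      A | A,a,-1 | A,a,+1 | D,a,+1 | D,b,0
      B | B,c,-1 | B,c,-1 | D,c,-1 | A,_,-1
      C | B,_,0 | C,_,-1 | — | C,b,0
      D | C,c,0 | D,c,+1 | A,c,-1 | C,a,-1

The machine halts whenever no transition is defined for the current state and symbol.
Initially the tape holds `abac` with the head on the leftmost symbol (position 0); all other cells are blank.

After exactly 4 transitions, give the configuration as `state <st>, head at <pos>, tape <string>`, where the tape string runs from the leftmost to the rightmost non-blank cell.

state C, head at 0, tape ccbac

state=A head=0 tape=_[a]bac   (A,a)→(A,a,-1)
state=A head=-1 tape=[_]abac   (A,_)→(D,b,0)
state=D head=-1 tape=[b]abac   (D,b)→(D,c,+1)
state=D head=0 tape=c[a]bac   (D,a)→(C,c,0)
state=C head=0 tape=c[c]bac
After 4 steps: state C, head at 0, tape ccbac.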